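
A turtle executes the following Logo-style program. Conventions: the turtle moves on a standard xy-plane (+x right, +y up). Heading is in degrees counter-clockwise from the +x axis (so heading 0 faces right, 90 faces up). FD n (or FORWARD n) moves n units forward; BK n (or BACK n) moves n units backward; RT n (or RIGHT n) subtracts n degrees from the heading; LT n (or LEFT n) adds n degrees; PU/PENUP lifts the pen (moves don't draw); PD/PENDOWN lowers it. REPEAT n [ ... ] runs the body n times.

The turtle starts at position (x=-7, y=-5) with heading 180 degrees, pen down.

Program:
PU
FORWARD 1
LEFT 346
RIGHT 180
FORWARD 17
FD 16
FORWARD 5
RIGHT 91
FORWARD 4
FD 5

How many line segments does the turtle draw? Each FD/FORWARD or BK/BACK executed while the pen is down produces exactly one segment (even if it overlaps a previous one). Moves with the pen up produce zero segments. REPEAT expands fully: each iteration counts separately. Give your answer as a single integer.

Answer: 0

Derivation:
Executing turtle program step by step:
Start: pos=(-7,-5), heading=180, pen down
PU: pen up
FD 1: (-7,-5) -> (-8,-5) [heading=180, move]
LT 346: heading 180 -> 166
RT 180: heading 166 -> 346
FD 17: (-8,-5) -> (8.495,-9.113) [heading=346, move]
FD 16: (8.495,-9.113) -> (24.02,-12.983) [heading=346, move]
FD 5: (24.02,-12.983) -> (28.871,-14.193) [heading=346, move]
RT 91: heading 346 -> 255
FD 4: (28.871,-14.193) -> (27.836,-18.057) [heading=255, move]
FD 5: (27.836,-18.057) -> (26.542,-22.886) [heading=255, move]
Final: pos=(26.542,-22.886), heading=255, 0 segment(s) drawn
Segments drawn: 0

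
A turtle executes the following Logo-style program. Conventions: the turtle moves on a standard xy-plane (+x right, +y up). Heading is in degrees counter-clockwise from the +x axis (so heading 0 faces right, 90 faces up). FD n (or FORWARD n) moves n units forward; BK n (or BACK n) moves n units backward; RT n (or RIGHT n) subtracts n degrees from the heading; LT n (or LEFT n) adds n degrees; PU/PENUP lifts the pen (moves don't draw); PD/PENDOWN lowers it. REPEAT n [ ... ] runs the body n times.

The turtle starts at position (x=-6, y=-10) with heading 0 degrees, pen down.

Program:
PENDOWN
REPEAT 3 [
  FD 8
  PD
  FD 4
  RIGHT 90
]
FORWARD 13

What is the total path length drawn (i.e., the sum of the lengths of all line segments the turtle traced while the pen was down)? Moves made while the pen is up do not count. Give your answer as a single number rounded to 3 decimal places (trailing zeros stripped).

Executing turtle program step by step:
Start: pos=(-6,-10), heading=0, pen down
PD: pen down
REPEAT 3 [
  -- iteration 1/3 --
  FD 8: (-6,-10) -> (2,-10) [heading=0, draw]
  PD: pen down
  FD 4: (2,-10) -> (6,-10) [heading=0, draw]
  RT 90: heading 0 -> 270
  -- iteration 2/3 --
  FD 8: (6,-10) -> (6,-18) [heading=270, draw]
  PD: pen down
  FD 4: (6,-18) -> (6,-22) [heading=270, draw]
  RT 90: heading 270 -> 180
  -- iteration 3/3 --
  FD 8: (6,-22) -> (-2,-22) [heading=180, draw]
  PD: pen down
  FD 4: (-2,-22) -> (-6,-22) [heading=180, draw]
  RT 90: heading 180 -> 90
]
FD 13: (-6,-22) -> (-6,-9) [heading=90, draw]
Final: pos=(-6,-9), heading=90, 7 segment(s) drawn

Segment lengths:
  seg 1: (-6,-10) -> (2,-10), length = 8
  seg 2: (2,-10) -> (6,-10), length = 4
  seg 3: (6,-10) -> (6,-18), length = 8
  seg 4: (6,-18) -> (6,-22), length = 4
  seg 5: (6,-22) -> (-2,-22), length = 8
  seg 6: (-2,-22) -> (-6,-22), length = 4
  seg 7: (-6,-22) -> (-6,-9), length = 13
Total = 49

Answer: 49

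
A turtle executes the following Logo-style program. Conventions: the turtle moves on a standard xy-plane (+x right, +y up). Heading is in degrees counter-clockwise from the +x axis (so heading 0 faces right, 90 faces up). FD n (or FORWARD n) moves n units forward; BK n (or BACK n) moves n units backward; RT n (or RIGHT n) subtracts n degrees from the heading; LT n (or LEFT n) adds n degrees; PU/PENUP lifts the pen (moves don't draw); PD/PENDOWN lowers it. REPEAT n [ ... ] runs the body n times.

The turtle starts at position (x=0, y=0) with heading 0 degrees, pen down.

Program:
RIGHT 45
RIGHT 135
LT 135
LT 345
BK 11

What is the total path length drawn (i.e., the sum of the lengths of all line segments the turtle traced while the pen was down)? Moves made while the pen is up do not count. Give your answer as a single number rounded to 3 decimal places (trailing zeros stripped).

Executing turtle program step by step:
Start: pos=(0,0), heading=0, pen down
RT 45: heading 0 -> 315
RT 135: heading 315 -> 180
LT 135: heading 180 -> 315
LT 345: heading 315 -> 300
BK 11: (0,0) -> (-5.5,9.526) [heading=300, draw]
Final: pos=(-5.5,9.526), heading=300, 1 segment(s) drawn

Segment lengths:
  seg 1: (0,0) -> (-5.5,9.526), length = 11
Total = 11

Answer: 11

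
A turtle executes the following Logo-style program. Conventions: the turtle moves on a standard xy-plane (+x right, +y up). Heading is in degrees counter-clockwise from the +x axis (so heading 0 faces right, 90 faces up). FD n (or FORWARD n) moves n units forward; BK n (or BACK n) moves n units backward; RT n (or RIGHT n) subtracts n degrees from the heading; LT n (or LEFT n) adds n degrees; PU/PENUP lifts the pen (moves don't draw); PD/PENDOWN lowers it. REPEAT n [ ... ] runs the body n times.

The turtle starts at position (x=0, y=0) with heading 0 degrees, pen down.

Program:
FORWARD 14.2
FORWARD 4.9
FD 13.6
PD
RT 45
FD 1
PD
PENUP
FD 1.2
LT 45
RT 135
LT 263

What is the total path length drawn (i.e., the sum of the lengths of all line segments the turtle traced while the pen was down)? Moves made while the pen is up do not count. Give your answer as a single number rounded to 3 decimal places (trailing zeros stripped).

Answer: 33.7

Derivation:
Executing turtle program step by step:
Start: pos=(0,0), heading=0, pen down
FD 14.2: (0,0) -> (14.2,0) [heading=0, draw]
FD 4.9: (14.2,0) -> (19.1,0) [heading=0, draw]
FD 13.6: (19.1,0) -> (32.7,0) [heading=0, draw]
PD: pen down
RT 45: heading 0 -> 315
FD 1: (32.7,0) -> (33.407,-0.707) [heading=315, draw]
PD: pen down
PU: pen up
FD 1.2: (33.407,-0.707) -> (34.256,-1.556) [heading=315, move]
LT 45: heading 315 -> 0
RT 135: heading 0 -> 225
LT 263: heading 225 -> 128
Final: pos=(34.256,-1.556), heading=128, 4 segment(s) drawn

Segment lengths:
  seg 1: (0,0) -> (14.2,0), length = 14.2
  seg 2: (14.2,0) -> (19.1,0), length = 4.9
  seg 3: (19.1,0) -> (32.7,0), length = 13.6
  seg 4: (32.7,0) -> (33.407,-0.707), length = 1
Total = 33.7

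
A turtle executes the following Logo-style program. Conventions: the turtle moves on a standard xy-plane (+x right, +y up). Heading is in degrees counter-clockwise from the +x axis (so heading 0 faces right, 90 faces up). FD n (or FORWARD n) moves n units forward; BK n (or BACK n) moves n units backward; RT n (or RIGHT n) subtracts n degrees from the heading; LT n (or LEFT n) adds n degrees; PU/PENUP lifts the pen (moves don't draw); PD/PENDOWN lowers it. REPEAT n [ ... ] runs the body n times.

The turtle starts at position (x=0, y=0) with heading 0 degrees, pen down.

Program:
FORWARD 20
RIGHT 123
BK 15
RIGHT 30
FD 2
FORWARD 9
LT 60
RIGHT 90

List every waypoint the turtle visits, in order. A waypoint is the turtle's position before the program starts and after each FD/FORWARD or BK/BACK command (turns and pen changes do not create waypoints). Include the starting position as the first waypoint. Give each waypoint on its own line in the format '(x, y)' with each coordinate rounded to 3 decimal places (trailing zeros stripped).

Executing turtle program step by step:
Start: pos=(0,0), heading=0, pen down
FD 20: (0,0) -> (20,0) [heading=0, draw]
RT 123: heading 0 -> 237
BK 15: (20,0) -> (28.17,12.58) [heading=237, draw]
RT 30: heading 237 -> 207
FD 2: (28.17,12.58) -> (26.388,11.672) [heading=207, draw]
FD 9: (26.388,11.672) -> (18.369,7.586) [heading=207, draw]
LT 60: heading 207 -> 267
RT 90: heading 267 -> 177
Final: pos=(18.369,7.586), heading=177, 4 segment(s) drawn
Waypoints (5 total):
(0, 0)
(20, 0)
(28.17, 12.58)
(26.388, 11.672)
(18.369, 7.586)

Answer: (0, 0)
(20, 0)
(28.17, 12.58)
(26.388, 11.672)
(18.369, 7.586)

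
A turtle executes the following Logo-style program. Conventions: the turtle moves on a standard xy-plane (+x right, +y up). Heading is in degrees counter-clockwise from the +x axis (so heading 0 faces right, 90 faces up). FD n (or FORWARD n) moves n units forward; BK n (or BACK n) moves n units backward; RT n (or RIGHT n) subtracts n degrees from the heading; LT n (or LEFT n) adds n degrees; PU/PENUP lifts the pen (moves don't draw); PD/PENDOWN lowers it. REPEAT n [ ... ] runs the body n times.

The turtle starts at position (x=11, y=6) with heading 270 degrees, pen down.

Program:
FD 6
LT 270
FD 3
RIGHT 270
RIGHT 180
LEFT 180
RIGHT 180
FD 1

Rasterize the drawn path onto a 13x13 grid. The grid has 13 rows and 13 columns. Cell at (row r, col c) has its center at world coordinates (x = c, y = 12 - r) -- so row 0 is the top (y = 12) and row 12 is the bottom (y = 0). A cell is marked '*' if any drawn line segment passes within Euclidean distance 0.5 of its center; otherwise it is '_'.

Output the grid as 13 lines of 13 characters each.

Answer: _____________
_____________
_____________
_____________
_____________
_____________
___________*_
___________*_
___________*_
___________*_
___________*_
________*__*_
________****_

Derivation:
Segment 0: (11,6) -> (11,0)
Segment 1: (11,0) -> (8,0)
Segment 2: (8,0) -> (8,1)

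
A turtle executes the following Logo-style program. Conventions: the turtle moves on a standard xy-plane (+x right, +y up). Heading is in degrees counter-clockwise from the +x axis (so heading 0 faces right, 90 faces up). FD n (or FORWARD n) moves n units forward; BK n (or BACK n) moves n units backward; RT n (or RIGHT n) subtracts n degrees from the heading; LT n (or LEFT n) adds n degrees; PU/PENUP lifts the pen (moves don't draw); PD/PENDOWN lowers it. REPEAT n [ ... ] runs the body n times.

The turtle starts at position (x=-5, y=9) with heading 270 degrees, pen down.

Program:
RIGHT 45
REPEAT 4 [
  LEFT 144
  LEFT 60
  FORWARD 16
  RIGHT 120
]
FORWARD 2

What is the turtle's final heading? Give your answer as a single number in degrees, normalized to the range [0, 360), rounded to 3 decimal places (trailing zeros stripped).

Answer: 201

Derivation:
Executing turtle program step by step:
Start: pos=(-5,9), heading=270, pen down
RT 45: heading 270 -> 225
REPEAT 4 [
  -- iteration 1/4 --
  LT 144: heading 225 -> 9
  LT 60: heading 9 -> 69
  FD 16: (-5,9) -> (0.734,23.937) [heading=69, draw]
  RT 120: heading 69 -> 309
  -- iteration 2/4 --
  LT 144: heading 309 -> 93
  LT 60: heading 93 -> 153
  FD 16: (0.734,23.937) -> (-13.522,31.201) [heading=153, draw]
  RT 120: heading 153 -> 33
  -- iteration 3/4 --
  LT 144: heading 33 -> 177
  LT 60: heading 177 -> 237
  FD 16: (-13.522,31.201) -> (-22.236,17.782) [heading=237, draw]
  RT 120: heading 237 -> 117
  -- iteration 4/4 --
  LT 144: heading 117 -> 261
  LT 60: heading 261 -> 321
  FD 16: (-22.236,17.782) -> (-9.802,7.713) [heading=321, draw]
  RT 120: heading 321 -> 201
]
FD 2: (-9.802,7.713) -> (-11.669,6.997) [heading=201, draw]
Final: pos=(-11.669,6.997), heading=201, 5 segment(s) drawn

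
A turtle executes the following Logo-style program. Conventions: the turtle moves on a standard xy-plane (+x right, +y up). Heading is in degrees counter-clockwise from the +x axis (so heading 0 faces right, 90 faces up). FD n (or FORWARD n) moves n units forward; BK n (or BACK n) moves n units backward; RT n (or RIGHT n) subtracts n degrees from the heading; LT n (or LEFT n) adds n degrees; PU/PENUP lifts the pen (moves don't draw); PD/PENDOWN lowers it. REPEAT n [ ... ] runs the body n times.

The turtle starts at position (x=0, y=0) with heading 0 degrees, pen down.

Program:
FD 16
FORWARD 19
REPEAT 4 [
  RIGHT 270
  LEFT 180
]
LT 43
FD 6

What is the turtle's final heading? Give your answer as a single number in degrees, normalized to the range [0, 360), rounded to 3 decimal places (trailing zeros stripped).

Answer: 43

Derivation:
Executing turtle program step by step:
Start: pos=(0,0), heading=0, pen down
FD 16: (0,0) -> (16,0) [heading=0, draw]
FD 19: (16,0) -> (35,0) [heading=0, draw]
REPEAT 4 [
  -- iteration 1/4 --
  RT 270: heading 0 -> 90
  LT 180: heading 90 -> 270
  -- iteration 2/4 --
  RT 270: heading 270 -> 0
  LT 180: heading 0 -> 180
  -- iteration 3/4 --
  RT 270: heading 180 -> 270
  LT 180: heading 270 -> 90
  -- iteration 4/4 --
  RT 270: heading 90 -> 180
  LT 180: heading 180 -> 0
]
LT 43: heading 0 -> 43
FD 6: (35,0) -> (39.388,4.092) [heading=43, draw]
Final: pos=(39.388,4.092), heading=43, 3 segment(s) drawn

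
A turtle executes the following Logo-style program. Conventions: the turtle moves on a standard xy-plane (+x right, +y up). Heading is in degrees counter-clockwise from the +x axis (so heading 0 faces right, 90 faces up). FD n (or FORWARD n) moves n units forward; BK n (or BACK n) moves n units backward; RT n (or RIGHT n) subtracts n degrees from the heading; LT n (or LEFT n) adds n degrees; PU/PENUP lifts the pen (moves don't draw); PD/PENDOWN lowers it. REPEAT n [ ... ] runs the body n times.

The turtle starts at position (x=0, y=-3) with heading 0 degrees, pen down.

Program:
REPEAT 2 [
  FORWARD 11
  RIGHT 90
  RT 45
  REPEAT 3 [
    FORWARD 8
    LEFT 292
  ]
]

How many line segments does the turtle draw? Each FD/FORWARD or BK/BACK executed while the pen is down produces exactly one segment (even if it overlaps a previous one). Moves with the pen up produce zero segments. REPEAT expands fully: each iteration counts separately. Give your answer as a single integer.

Answer: 8

Derivation:
Executing turtle program step by step:
Start: pos=(0,-3), heading=0, pen down
REPEAT 2 [
  -- iteration 1/2 --
  FD 11: (0,-3) -> (11,-3) [heading=0, draw]
  RT 90: heading 0 -> 270
  RT 45: heading 270 -> 225
  REPEAT 3 [
    -- iteration 1/3 --
    FD 8: (11,-3) -> (5.343,-8.657) [heading=225, draw]
    LT 292: heading 225 -> 157
    -- iteration 2/3 --
    FD 8: (5.343,-8.657) -> (-2.021,-5.531) [heading=157, draw]
    LT 292: heading 157 -> 89
    -- iteration 3/3 --
    FD 8: (-2.021,-5.531) -> (-1.881,2.468) [heading=89, draw]
    LT 292: heading 89 -> 21
  ]
  -- iteration 2/2 --
  FD 11: (-1.881,2.468) -> (8.388,6.41) [heading=21, draw]
  RT 90: heading 21 -> 291
  RT 45: heading 291 -> 246
  REPEAT 3 [
    -- iteration 1/3 --
    FD 8: (8.388,6.41) -> (5.134,-0.899) [heading=246, draw]
    LT 292: heading 246 -> 178
    -- iteration 2/3 --
    FD 8: (5.134,-0.899) -> (-2.861,-0.619) [heading=178, draw]
    LT 292: heading 178 -> 110
    -- iteration 3/3 --
    FD 8: (-2.861,-0.619) -> (-5.597,6.898) [heading=110, draw]
    LT 292: heading 110 -> 42
  ]
]
Final: pos=(-5.597,6.898), heading=42, 8 segment(s) drawn
Segments drawn: 8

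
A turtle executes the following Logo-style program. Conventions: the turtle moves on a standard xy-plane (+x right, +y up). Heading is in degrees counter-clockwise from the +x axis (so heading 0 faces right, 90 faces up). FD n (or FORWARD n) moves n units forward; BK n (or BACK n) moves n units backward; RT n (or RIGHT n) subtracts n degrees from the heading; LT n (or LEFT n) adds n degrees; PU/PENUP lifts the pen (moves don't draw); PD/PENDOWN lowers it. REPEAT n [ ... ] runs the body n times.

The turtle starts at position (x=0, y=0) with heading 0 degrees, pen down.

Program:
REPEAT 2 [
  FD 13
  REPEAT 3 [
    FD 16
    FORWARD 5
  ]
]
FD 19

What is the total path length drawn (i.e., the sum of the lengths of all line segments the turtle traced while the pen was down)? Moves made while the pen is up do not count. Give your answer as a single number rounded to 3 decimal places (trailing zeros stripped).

Answer: 171

Derivation:
Executing turtle program step by step:
Start: pos=(0,0), heading=0, pen down
REPEAT 2 [
  -- iteration 1/2 --
  FD 13: (0,0) -> (13,0) [heading=0, draw]
  REPEAT 3 [
    -- iteration 1/3 --
    FD 16: (13,0) -> (29,0) [heading=0, draw]
    FD 5: (29,0) -> (34,0) [heading=0, draw]
    -- iteration 2/3 --
    FD 16: (34,0) -> (50,0) [heading=0, draw]
    FD 5: (50,0) -> (55,0) [heading=0, draw]
    -- iteration 3/3 --
    FD 16: (55,0) -> (71,0) [heading=0, draw]
    FD 5: (71,0) -> (76,0) [heading=0, draw]
  ]
  -- iteration 2/2 --
  FD 13: (76,0) -> (89,0) [heading=0, draw]
  REPEAT 3 [
    -- iteration 1/3 --
    FD 16: (89,0) -> (105,0) [heading=0, draw]
    FD 5: (105,0) -> (110,0) [heading=0, draw]
    -- iteration 2/3 --
    FD 16: (110,0) -> (126,0) [heading=0, draw]
    FD 5: (126,0) -> (131,0) [heading=0, draw]
    -- iteration 3/3 --
    FD 16: (131,0) -> (147,0) [heading=0, draw]
    FD 5: (147,0) -> (152,0) [heading=0, draw]
  ]
]
FD 19: (152,0) -> (171,0) [heading=0, draw]
Final: pos=(171,0), heading=0, 15 segment(s) drawn

Segment lengths:
  seg 1: (0,0) -> (13,0), length = 13
  seg 2: (13,0) -> (29,0), length = 16
  seg 3: (29,0) -> (34,0), length = 5
  seg 4: (34,0) -> (50,0), length = 16
  seg 5: (50,0) -> (55,0), length = 5
  seg 6: (55,0) -> (71,0), length = 16
  seg 7: (71,0) -> (76,0), length = 5
  seg 8: (76,0) -> (89,0), length = 13
  seg 9: (89,0) -> (105,0), length = 16
  seg 10: (105,0) -> (110,0), length = 5
  seg 11: (110,0) -> (126,0), length = 16
  seg 12: (126,0) -> (131,0), length = 5
  seg 13: (131,0) -> (147,0), length = 16
  seg 14: (147,0) -> (152,0), length = 5
  seg 15: (152,0) -> (171,0), length = 19
Total = 171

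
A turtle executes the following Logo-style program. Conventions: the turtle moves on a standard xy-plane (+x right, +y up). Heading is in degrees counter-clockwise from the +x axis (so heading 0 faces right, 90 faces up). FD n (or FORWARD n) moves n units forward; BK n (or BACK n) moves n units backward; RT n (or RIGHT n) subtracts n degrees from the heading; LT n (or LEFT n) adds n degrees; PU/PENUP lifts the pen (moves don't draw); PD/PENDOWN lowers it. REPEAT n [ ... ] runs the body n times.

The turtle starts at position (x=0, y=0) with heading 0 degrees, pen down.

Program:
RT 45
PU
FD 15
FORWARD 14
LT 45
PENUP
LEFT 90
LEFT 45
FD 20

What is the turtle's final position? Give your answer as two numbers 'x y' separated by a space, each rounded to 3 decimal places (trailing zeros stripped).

Answer: 6.364 -6.364

Derivation:
Executing turtle program step by step:
Start: pos=(0,0), heading=0, pen down
RT 45: heading 0 -> 315
PU: pen up
FD 15: (0,0) -> (10.607,-10.607) [heading=315, move]
FD 14: (10.607,-10.607) -> (20.506,-20.506) [heading=315, move]
LT 45: heading 315 -> 0
PU: pen up
LT 90: heading 0 -> 90
LT 45: heading 90 -> 135
FD 20: (20.506,-20.506) -> (6.364,-6.364) [heading=135, move]
Final: pos=(6.364,-6.364), heading=135, 0 segment(s) drawn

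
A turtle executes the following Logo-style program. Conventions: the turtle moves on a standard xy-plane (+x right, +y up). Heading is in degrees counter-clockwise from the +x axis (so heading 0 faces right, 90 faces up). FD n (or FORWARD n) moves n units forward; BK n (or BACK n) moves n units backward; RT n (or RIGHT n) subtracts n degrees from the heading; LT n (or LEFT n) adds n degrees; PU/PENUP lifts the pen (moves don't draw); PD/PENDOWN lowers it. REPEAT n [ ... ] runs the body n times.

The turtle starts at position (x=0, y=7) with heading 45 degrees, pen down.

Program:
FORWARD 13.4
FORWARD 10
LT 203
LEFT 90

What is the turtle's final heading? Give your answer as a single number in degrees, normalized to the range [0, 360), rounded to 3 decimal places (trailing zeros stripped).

Executing turtle program step by step:
Start: pos=(0,7), heading=45, pen down
FD 13.4: (0,7) -> (9.475,16.475) [heading=45, draw]
FD 10: (9.475,16.475) -> (16.546,23.546) [heading=45, draw]
LT 203: heading 45 -> 248
LT 90: heading 248 -> 338
Final: pos=(16.546,23.546), heading=338, 2 segment(s) drawn

Answer: 338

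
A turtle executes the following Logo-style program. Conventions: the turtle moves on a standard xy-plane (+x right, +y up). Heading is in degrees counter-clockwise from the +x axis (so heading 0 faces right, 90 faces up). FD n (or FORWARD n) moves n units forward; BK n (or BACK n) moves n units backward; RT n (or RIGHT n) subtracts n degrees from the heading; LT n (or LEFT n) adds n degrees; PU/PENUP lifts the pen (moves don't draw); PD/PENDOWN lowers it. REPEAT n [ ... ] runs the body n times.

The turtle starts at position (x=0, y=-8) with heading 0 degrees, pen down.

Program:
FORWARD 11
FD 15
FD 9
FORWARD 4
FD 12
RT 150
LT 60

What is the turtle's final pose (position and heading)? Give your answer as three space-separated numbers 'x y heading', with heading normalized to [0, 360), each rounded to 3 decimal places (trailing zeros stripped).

Answer: 51 -8 270

Derivation:
Executing turtle program step by step:
Start: pos=(0,-8), heading=0, pen down
FD 11: (0,-8) -> (11,-8) [heading=0, draw]
FD 15: (11,-8) -> (26,-8) [heading=0, draw]
FD 9: (26,-8) -> (35,-8) [heading=0, draw]
FD 4: (35,-8) -> (39,-8) [heading=0, draw]
FD 12: (39,-8) -> (51,-8) [heading=0, draw]
RT 150: heading 0 -> 210
LT 60: heading 210 -> 270
Final: pos=(51,-8), heading=270, 5 segment(s) drawn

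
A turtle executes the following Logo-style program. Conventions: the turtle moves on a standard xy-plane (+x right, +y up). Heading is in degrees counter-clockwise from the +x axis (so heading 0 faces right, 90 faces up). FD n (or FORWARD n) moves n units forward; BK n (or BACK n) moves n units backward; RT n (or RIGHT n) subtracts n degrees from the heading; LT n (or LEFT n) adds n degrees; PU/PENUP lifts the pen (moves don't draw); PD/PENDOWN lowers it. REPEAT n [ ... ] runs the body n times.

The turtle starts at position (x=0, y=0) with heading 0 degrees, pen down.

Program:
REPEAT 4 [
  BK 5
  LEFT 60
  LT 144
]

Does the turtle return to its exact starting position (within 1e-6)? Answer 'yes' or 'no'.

Executing turtle program step by step:
Start: pos=(0,0), heading=0, pen down
REPEAT 4 [
  -- iteration 1/4 --
  BK 5: (0,0) -> (-5,0) [heading=0, draw]
  LT 60: heading 0 -> 60
  LT 144: heading 60 -> 204
  -- iteration 2/4 --
  BK 5: (-5,0) -> (-0.432,2.034) [heading=204, draw]
  LT 60: heading 204 -> 264
  LT 144: heading 264 -> 48
  -- iteration 3/4 --
  BK 5: (-0.432,2.034) -> (-3.778,-1.682) [heading=48, draw]
  LT 60: heading 48 -> 108
  LT 144: heading 108 -> 252
  -- iteration 4/4 --
  BK 5: (-3.778,-1.682) -> (-2.233,3.073) [heading=252, draw]
  LT 60: heading 252 -> 312
  LT 144: heading 312 -> 96
]
Final: pos=(-2.233,3.073), heading=96, 4 segment(s) drawn

Start position: (0, 0)
Final position: (-2.233, 3.073)
Distance = 3.799; >= 1e-6 -> NOT closed

Answer: no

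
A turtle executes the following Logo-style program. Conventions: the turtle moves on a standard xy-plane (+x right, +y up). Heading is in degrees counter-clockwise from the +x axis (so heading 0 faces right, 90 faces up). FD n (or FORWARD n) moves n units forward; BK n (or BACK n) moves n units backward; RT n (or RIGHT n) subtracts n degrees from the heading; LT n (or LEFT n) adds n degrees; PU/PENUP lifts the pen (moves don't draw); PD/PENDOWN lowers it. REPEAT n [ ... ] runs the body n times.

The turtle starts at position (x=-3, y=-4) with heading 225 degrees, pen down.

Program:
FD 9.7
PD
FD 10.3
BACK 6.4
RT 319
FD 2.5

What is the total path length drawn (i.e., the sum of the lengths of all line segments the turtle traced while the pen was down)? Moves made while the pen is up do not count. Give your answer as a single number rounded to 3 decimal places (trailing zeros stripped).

Executing turtle program step by step:
Start: pos=(-3,-4), heading=225, pen down
FD 9.7: (-3,-4) -> (-9.859,-10.859) [heading=225, draw]
PD: pen down
FD 10.3: (-9.859,-10.859) -> (-17.142,-18.142) [heading=225, draw]
BK 6.4: (-17.142,-18.142) -> (-12.617,-13.617) [heading=225, draw]
RT 319: heading 225 -> 266
FD 2.5: (-12.617,-13.617) -> (-12.791,-16.111) [heading=266, draw]
Final: pos=(-12.791,-16.111), heading=266, 4 segment(s) drawn

Segment lengths:
  seg 1: (-3,-4) -> (-9.859,-10.859), length = 9.7
  seg 2: (-9.859,-10.859) -> (-17.142,-18.142), length = 10.3
  seg 3: (-17.142,-18.142) -> (-12.617,-13.617), length = 6.4
  seg 4: (-12.617,-13.617) -> (-12.791,-16.111), length = 2.5
Total = 28.9

Answer: 28.9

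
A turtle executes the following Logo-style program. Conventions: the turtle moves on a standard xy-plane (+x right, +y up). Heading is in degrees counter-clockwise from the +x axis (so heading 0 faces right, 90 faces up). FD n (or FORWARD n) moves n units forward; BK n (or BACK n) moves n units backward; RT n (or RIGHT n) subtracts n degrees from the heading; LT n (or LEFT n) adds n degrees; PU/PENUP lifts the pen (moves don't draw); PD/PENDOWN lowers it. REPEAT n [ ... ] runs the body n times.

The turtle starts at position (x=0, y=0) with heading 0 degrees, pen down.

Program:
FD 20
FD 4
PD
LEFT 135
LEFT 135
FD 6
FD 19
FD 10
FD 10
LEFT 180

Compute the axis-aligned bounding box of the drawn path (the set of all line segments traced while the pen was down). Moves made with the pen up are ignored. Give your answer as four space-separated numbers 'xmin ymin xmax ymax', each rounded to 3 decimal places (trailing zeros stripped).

Executing turtle program step by step:
Start: pos=(0,0), heading=0, pen down
FD 20: (0,0) -> (20,0) [heading=0, draw]
FD 4: (20,0) -> (24,0) [heading=0, draw]
PD: pen down
LT 135: heading 0 -> 135
LT 135: heading 135 -> 270
FD 6: (24,0) -> (24,-6) [heading=270, draw]
FD 19: (24,-6) -> (24,-25) [heading=270, draw]
FD 10: (24,-25) -> (24,-35) [heading=270, draw]
FD 10: (24,-35) -> (24,-45) [heading=270, draw]
LT 180: heading 270 -> 90
Final: pos=(24,-45), heading=90, 6 segment(s) drawn

Segment endpoints: x in {0, 20, 24, 24, 24, 24}, y in {-45, -35, -25, -6, 0}
xmin=0, ymin=-45, xmax=24, ymax=0

Answer: 0 -45 24 0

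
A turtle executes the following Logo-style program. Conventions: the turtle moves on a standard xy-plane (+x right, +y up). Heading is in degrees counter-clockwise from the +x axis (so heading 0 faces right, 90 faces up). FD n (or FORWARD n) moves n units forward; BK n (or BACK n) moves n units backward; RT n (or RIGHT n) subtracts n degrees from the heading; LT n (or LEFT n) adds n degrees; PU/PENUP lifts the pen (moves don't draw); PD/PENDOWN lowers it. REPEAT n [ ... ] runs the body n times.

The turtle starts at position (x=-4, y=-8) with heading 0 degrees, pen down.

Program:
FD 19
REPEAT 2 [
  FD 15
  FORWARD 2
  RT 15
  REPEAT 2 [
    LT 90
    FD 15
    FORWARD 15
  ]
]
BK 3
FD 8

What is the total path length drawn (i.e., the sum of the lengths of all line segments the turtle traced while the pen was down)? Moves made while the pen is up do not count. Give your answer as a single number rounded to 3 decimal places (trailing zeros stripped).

Answer: 184

Derivation:
Executing turtle program step by step:
Start: pos=(-4,-8), heading=0, pen down
FD 19: (-4,-8) -> (15,-8) [heading=0, draw]
REPEAT 2 [
  -- iteration 1/2 --
  FD 15: (15,-8) -> (30,-8) [heading=0, draw]
  FD 2: (30,-8) -> (32,-8) [heading=0, draw]
  RT 15: heading 0 -> 345
  REPEAT 2 [
    -- iteration 1/2 --
    LT 90: heading 345 -> 75
    FD 15: (32,-8) -> (35.882,6.489) [heading=75, draw]
    FD 15: (35.882,6.489) -> (39.765,20.978) [heading=75, draw]
    -- iteration 2/2 --
    LT 90: heading 75 -> 165
    FD 15: (39.765,20.978) -> (25.276,24.86) [heading=165, draw]
    FD 15: (25.276,24.86) -> (10.787,28.742) [heading=165, draw]
  ]
  -- iteration 2/2 --
  FD 15: (10.787,28.742) -> (-3.702,32.625) [heading=165, draw]
  FD 2: (-3.702,32.625) -> (-5.634,33.142) [heading=165, draw]
  RT 15: heading 165 -> 150
  REPEAT 2 [
    -- iteration 1/2 --
    LT 90: heading 150 -> 240
    FD 15: (-5.634,33.142) -> (-13.134,20.152) [heading=240, draw]
    FD 15: (-13.134,20.152) -> (-20.634,7.162) [heading=240, draw]
    -- iteration 2/2 --
    LT 90: heading 240 -> 330
    FD 15: (-20.634,7.162) -> (-7.644,-0.338) [heading=330, draw]
    FD 15: (-7.644,-0.338) -> (5.347,-7.838) [heading=330, draw]
  ]
]
BK 3: (5.347,-7.838) -> (2.749,-6.338) [heading=330, draw]
FD 8: (2.749,-6.338) -> (9.677,-10.338) [heading=330, draw]
Final: pos=(9.677,-10.338), heading=330, 15 segment(s) drawn

Segment lengths:
  seg 1: (-4,-8) -> (15,-8), length = 19
  seg 2: (15,-8) -> (30,-8), length = 15
  seg 3: (30,-8) -> (32,-8), length = 2
  seg 4: (32,-8) -> (35.882,6.489), length = 15
  seg 5: (35.882,6.489) -> (39.765,20.978), length = 15
  seg 6: (39.765,20.978) -> (25.276,24.86), length = 15
  seg 7: (25.276,24.86) -> (10.787,28.742), length = 15
  seg 8: (10.787,28.742) -> (-3.702,32.625), length = 15
  seg 9: (-3.702,32.625) -> (-5.634,33.142), length = 2
  seg 10: (-5.634,33.142) -> (-13.134,20.152), length = 15
  seg 11: (-13.134,20.152) -> (-20.634,7.162), length = 15
  seg 12: (-20.634,7.162) -> (-7.644,-0.338), length = 15
  seg 13: (-7.644,-0.338) -> (5.347,-7.838), length = 15
  seg 14: (5.347,-7.838) -> (2.749,-6.338), length = 3
  seg 15: (2.749,-6.338) -> (9.677,-10.338), length = 8
Total = 184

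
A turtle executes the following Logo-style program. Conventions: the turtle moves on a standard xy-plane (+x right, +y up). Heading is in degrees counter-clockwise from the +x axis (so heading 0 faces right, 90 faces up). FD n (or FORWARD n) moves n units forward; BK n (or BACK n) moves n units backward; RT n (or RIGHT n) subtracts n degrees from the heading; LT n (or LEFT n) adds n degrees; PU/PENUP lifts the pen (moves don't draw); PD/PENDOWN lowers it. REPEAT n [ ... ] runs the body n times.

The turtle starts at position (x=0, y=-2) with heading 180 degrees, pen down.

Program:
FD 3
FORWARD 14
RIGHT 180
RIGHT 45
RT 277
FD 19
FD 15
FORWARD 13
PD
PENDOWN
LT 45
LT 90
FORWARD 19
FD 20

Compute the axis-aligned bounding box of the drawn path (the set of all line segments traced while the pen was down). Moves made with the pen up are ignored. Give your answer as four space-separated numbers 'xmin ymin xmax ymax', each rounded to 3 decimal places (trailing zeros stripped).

Answer: -18.673 -2 20.037 31.689

Derivation:
Executing turtle program step by step:
Start: pos=(0,-2), heading=180, pen down
FD 3: (0,-2) -> (-3,-2) [heading=180, draw]
FD 14: (-3,-2) -> (-17,-2) [heading=180, draw]
RT 180: heading 180 -> 0
RT 45: heading 0 -> 315
RT 277: heading 315 -> 38
FD 19: (-17,-2) -> (-2.028,9.698) [heading=38, draw]
FD 15: (-2.028,9.698) -> (9.792,18.932) [heading=38, draw]
FD 13: (9.792,18.932) -> (20.037,26.936) [heading=38, draw]
PD: pen down
PD: pen down
LT 45: heading 38 -> 83
LT 90: heading 83 -> 173
FD 19: (20.037,26.936) -> (1.178,29.252) [heading=173, draw]
FD 20: (1.178,29.252) -> (-18.673,31.689) [heading=173, draw]
Final: pos=(-18.673,31.689), heading=173, 7 segment(s) drawn

Segment endpoints: x in {-18.673, -17, -3, -2.028, 0, 1.178, 9.792, 20.037}, y in {-2, -2, -2, 9.698, 18.932, 26.936, 29.252, 31.689}
xmin=-18.673, ymin=-2, xmax=20.037, ymax=31.689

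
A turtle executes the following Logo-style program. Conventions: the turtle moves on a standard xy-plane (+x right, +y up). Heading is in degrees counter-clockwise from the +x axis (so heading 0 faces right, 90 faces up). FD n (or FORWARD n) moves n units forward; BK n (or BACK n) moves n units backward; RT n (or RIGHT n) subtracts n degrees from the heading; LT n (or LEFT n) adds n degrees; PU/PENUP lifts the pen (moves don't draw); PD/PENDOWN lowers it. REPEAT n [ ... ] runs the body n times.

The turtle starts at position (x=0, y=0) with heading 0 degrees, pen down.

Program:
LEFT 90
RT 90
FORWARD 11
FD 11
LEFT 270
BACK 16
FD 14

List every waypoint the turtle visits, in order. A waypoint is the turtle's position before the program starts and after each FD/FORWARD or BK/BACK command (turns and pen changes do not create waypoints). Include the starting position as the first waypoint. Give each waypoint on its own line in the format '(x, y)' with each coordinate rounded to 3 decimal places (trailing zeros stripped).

Executing turtle program step by step:
Start: pos=(0,0), heading=0, pen down
LT 90: heading 0 -> 90
RT 90: heading 90 -> 0
FD 11: (0,0) -> (11,0) [heading=0, draw]
FD 11: (11,0) -> (22,0) [heading=0, draw]
LT 270: heading 0 -> 270
BK 16: (22,0) -> (22,16) [heading=270, draw]
FD 14: (22,16) -> (22,2) [heading=270, draw]
Final: pos=(22,2), heading=270, 4 segment(s) drawn
Waypoints (5 total):
(0, 0)
(11, 0)
(22, 0)
(22, 16)
(22, 2)

Answer: (0, 0)
(11, 0)
(22, 0)
(22, 16)
(22, 2)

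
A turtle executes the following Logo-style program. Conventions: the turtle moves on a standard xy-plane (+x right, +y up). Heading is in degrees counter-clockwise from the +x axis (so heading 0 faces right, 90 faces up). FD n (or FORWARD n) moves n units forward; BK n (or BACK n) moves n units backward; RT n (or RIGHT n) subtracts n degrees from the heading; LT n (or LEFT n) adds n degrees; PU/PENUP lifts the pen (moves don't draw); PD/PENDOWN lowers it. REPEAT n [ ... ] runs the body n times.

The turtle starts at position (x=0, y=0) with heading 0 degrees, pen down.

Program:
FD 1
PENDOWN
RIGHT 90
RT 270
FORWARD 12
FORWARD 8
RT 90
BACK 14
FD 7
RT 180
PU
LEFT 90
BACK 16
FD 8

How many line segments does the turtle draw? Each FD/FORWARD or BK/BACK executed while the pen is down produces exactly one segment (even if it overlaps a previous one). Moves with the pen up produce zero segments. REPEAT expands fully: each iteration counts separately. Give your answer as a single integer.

Answer: 5

Derivation:
Executing turtle program step by step:
Start: pos=(0,0), heading=0, pen down
FD 1: (0,0) -> (1,0) [heading=0, draw]
PD: pen down
RT 90: heading 0 -> 270
RT 270: heading 270 -> 0
FD 12: (1,0) -> (13,0) [heading=0, draw]
FD 8: (13,0) -> (21,0) [heading=0, draw]
RT 90: heading 0 -> 270
BK 14: (21,0) -> (21,14) [heading=270, draw]
FD 7: (21,14) -> (21,7) [heading=270, draw]
RT 180: heading 270 -> 90
PU: pen up
LT 90: heading 90 -> 180
BK 16: (21,7) -> (37,7) [heading=180, move]
FD 8: (37,7) -> (29,7) [heading=180, move]
Final: pos=(29,7), heading=180, 5 segment(s) drawn
Segments drawn: 5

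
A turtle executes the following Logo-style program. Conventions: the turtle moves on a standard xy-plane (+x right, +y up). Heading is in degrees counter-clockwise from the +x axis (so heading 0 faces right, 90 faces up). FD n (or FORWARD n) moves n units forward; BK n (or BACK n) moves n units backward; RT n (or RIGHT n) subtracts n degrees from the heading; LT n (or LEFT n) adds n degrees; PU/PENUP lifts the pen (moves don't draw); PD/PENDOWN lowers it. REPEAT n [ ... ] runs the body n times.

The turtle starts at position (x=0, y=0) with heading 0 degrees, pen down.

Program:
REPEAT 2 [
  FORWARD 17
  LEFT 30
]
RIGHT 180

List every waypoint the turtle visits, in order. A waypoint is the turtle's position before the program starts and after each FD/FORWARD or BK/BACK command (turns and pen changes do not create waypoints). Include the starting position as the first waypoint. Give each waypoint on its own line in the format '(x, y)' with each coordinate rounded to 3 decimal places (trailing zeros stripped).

Answer: (0, 0)
(17, 0)
(31.722, 8.5)

Derivation:
Executing turtle program step by step:
Start: pos=(0,0), heading=0, pen down
REPEAT 2 [
  -- iteration 1/2 --
  FD 17: (0,0) -> (17,0) [heading=0, draw]
  LT 30: heading 0 -> 30
  -- iteration 2/2 --
  FD 17: (17,0) -> (31.722,8.5) [heading=30, draw]
  LT 30: heading 30 -> 60
]
RT 180: heading 60 -> 240
Final: pos=(31.722,8.5), heading=240, 2 segment(s) drawn
Waypoints (3 total):
(0, 0)
(17, 0)
(31.722, 8.5)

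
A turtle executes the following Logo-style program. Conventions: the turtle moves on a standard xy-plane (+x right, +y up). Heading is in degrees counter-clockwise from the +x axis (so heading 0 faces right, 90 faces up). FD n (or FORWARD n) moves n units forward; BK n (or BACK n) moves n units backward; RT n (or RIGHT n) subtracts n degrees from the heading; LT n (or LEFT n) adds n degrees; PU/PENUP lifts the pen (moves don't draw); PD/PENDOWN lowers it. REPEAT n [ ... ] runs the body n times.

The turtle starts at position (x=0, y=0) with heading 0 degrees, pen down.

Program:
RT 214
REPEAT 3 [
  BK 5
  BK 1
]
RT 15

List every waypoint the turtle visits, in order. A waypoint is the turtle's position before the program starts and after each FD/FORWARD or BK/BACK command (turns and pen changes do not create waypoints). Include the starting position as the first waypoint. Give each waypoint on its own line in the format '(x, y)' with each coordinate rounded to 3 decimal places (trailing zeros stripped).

Executing turtle program step by step:
Start: pos=(0,0), heading=0, pen down
RT 214: heading 0 -> 146
REPEAT 3 [
  -- iteration 1/3 --
  BK 5: (0,0) -> (4.145,-2.796) [heading=146, draw]
  BK 1: (4.145,-2.796) -> (4.974,-3.355) [heading=146, draw]
  -- iteration 2/3 --
  BK 5: (4.974,-3.355) -> (9.119,-6.151) [heading=146, draw]
  BK 1: (9.119,-6.151) -> (9.948,-6.71) [heading=146, draw]
  -- iteration 3/3 --
  BK 5: (9.948,-6.71) -> (14.094,-9.506) [heading=146, draw]
  BK 1: (14.094,-9.506) -> (14.923,-10.065) [heading=146, draw]
]
RT 15: heading 146 -> 131
Final: pos=(14.923,-10.065), heading=131, 6 segment(s) drawn
Waypoints (7 total):
(0, 0)
(4.145, -2.796)
(4.974, -3.355)
(9.119, -6.151)
(9.948, -6.71)
(14.094, -9.506)
(14.923, -10.065)

Answer: (0, 0)
(4.145, -2.796)
(4.974, -3.355)
(9.119, -6.151)
(9.948, -6.71)
(14.094, -9.506)
(14.923, -10.065)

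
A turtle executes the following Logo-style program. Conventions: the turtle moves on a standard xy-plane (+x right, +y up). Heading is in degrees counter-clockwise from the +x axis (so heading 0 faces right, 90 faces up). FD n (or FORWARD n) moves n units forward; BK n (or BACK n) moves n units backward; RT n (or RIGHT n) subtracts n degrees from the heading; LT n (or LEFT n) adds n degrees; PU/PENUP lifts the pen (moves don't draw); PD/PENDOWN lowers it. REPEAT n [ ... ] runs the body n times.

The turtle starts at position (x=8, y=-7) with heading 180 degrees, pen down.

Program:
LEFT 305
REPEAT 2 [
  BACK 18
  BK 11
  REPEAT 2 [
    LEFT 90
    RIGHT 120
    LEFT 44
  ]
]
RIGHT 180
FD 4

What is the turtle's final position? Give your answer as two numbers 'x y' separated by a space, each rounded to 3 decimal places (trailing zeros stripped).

Answer: 54.472 -43.851

Derivation:
Executing turtle program step by step:
Start: pos=(8,-7), heading=180, pen down
LT 305: heading 180 -> 125
REPEAT 2 [
  -- iteration 1/2 --
  BK 18: (8,-7) -> (18.324,-21.745) [heading=125, draw]
  BK 11: (18.324,-21.745) -> (24.634,-30.755) [heading=125, draw]
  REPEAT 2 [
    -- iteration 1/2 --
    LT 90: heading 125 -> 215
    RT 120: heading 215 -> 95
    LT 44: heading 95 -> 139
    -- iteration 2/2 --
    LT 90: heading 139 -> 229
    RT 120: heading 229 -> 109
    LT 44: heading 109 -> 153
  ]
  -- iteration 2/2 --
  BK 18: (24.634,-30.755) -> (40.672,-38.927) [heading=153, draw]
  BK 11: (40.672,-38.927) -> (50.473,-43.921) [heading=153, draw]
  REPEAT 2 [
    -- iteration 1/2 --
    LT 90: heading 153 -> 243
    RT 120: heading 243 -> 123
    LT 44: heading 123 -> 167
    -- iteration 2/2 --
    LT 90: heading 167 -> 257
    RT 120: heading 257 -> 137
    LT 44: heading 137 -> 181
  ]
]
RT 180: heading 181 -> 1
FD 4: (50.473,-43.921) -> (54.472,-43.851) [heading=1, draw]
Final: pos=(54.472,-43.851), heading=1, 5 segment(s) drawn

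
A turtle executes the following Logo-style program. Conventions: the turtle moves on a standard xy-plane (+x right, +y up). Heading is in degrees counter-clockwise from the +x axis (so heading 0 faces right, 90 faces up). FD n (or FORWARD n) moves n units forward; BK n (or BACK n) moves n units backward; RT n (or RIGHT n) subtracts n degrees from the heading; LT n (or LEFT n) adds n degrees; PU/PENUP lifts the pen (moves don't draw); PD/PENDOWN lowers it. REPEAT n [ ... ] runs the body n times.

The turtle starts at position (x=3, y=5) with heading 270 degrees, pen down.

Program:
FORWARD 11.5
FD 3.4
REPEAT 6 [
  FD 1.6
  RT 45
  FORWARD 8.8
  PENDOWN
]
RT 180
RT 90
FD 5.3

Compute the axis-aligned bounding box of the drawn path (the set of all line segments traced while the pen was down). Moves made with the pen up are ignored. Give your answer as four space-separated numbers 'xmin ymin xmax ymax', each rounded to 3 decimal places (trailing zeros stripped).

Executing turtle program step by step:
Start: pos=(3,5), heading=270, pen down
FD 11.5: (3,5) -> (3,-6.5) [heading=270, draw]
FD 3.4: (3,-6.5) -> (3,-9.9) [heading=270, draw]
REPEAT 6 [
  -- iteration 1/6 --
  FD 1.6: (3,-9.9) -> (3,-11.5) [heading=270, draw]
  RT 45: heading 270 -> 225
  FD 8.8: (3,-11.5) -> (-3.223,-17.723) [heading=225, draw]
  PD: pen down
  -- iteration 2/6 --
  FD 1.6: (-3.223,-17.723) -> (-4.354,-18.854) [heading=225, draw]
  RT 45: heading 225 -> 180
  FD 8.8: (-4.354,-18.854) -> (-13.154,-18.854) [heading=180, draw]
  PD: pen down
  -- iteration 3/6 --
  FD 1.6: (-13.154,-18.854) -> (-14.754,-18.854) [heading=180, draw]
  RT 45: heading 180 -> 135
  FD 8.8: (-14.754,-18.854) -> (-20.976,-12.631) [heading=135, draw]
  PD: pen down
  -- iteration 4/6 --
  FD 1.6: (-20.976,-12.631) -> (-22.108,-11.5) [heading=135, draw]
  RT 45: heading 135 -> 90
  FD 8.8: (-22.108,-11.5) -> (-22.108,-2.7) [heading=90, draw]
  PD: pen down
  -- iteration 5/6 --
  FD 1.6: (-22.108,-2.7) -> (-22.108,-1.1) [heading=90, draw]
  RT 45: heading 90 -> 45
  FD 8.8: (-22.108,-1.1) -> (-15.885,5.123) [heading=45, draw]
  PD: pen down
  -- iteration 6/6 --
  FD 1.6: (-15.885,5.123) -> (-14.754,6.254) [heading=45, draw]
  RT 45: heading 45 -> 0
  FD 8.8: (-14.754,6.254) -> (-5.954,6.254) [heading=0, draw]
  PD: pen down
]
RT 180: heading 0 -> 180
RT 90: heading 180 -> 90
FD 5.3: (-5.954,6.254) -> (-5.954,11.554) [heading=90, draw]
Final: pos=(-5.954,11.554), heading=90, 15 segment(s) drawn

Segment endpoints: x in {-22.108, -20.976, -15.885, -14.754, -14.754, -13.154, -5.954, -5.954, -4.354, -3.223, 3, 3, 3, 3}, y in {-18.854, -17.723, -12.631, -11.5, -11.5, -9.9, -6.5, -2.7, -1.1, 5, 5.123, 6.254, 11.554}
xmin=-22.108, ymin=-18.854, xmax=3, ymax=11.554

Answer: -22.108 -18.854 3 11.554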